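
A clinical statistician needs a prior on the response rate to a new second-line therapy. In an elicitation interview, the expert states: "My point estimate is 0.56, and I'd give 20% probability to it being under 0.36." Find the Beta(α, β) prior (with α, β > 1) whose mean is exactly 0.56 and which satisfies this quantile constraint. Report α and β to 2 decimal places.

α ≈ 2.44, β ≈ 1.92

With mean 0.56 fixed, write α = 0.56s, β = 0.44s where s = α+β.
Need P(θ < 0.36) = 0.2 under Beta(0.56s, 0.44s). Normal approximation: (q−m)/√(m(1−m)/s) ≈ z_{0.2} = -0.842, so s ≈ 0.56·0.44·(-0.842)²/(0.36−0.56)² = 4.4.
At s = 4.4: P(θ<0.36) ≈ 0.200. Adjusting to match 0.2 gives s ≈ 4.37.
So α = 0.56·4.37 ≈ 2.44, β = 0.44·4.37 ≈ 1.92.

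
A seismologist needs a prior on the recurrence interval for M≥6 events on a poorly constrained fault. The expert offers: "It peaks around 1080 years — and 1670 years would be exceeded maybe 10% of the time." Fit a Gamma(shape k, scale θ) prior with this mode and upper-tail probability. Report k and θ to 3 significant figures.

Gamma(k,θ) with k>1 has mode (k−1)θ, so θ = 1080/(k−1).
Need P(X < 1670) = 0.9 with θ tied to k this way. Start at k = 2, θ = 1080: P(X<1670) ≈ 0.458.
Too low — raise k to concentrate. Iterating converges to k ≈ 10.8.
Then θ = 1080/(10.8−1) ≈ 110.

k ≈ 10.8, θ ≈ 110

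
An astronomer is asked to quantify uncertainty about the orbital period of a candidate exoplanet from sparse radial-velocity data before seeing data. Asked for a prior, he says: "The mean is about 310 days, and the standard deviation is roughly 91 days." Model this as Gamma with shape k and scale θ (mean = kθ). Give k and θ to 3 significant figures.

k ≈ 11.6, θ ≈ 26.7

For Gamma(k, scale θ): mean = kθ, variance = kθ², so CV = 1/√k.
CV = SD/mean = 91/310 = 0.2935, hence k = 1/CV² = 11.6.
Then θ = mean/k = 310/11.6 = 26.7.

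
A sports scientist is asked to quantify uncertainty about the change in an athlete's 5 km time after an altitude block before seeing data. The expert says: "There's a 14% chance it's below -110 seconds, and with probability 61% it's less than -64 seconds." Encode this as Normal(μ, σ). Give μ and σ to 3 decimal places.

For Normal(μ,σ), the p-quantile is μ + z_p·σ. Here z_{0.14} = -1.08, z_{0.61} = 0.2793.
So -110 = μ − 1.08σ and -64 = μ + 0.2793σ.
Subtracting: σ = (-64 − -110)/(0.2793 − (-1.08)) = 33.833.
Then μ = -110 − (-1.08)·33.833 = -73.450.

μ = -73.450, σ = 33.833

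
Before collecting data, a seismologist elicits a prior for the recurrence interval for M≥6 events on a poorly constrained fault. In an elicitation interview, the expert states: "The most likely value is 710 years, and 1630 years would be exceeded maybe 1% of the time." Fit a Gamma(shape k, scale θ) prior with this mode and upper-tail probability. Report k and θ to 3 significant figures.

k ≈ 7.92, θ ≈ 103

Gamma(k,θ) with k>1 has mode (k−1)θ, so θ = 710/(k−1).
Need P(X < 1630) = 0.99 with θ tied to k this way. Start at k = 2, θ = 710: P(X<1630) ≈ 0.668.
Too low — raise k to concentrate. Iterating converges to k ≈ 7.92.
Then θ = 710/(7.92−1) ≈ 103.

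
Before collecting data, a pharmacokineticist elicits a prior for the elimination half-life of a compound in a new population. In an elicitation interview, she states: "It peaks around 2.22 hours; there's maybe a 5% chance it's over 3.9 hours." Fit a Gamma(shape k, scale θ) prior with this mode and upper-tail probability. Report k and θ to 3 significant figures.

Gamma(k,θ) with k>1 has mode (k−1)θ, so θ = 2.22/(k−1).
Need P(X < 3.9) = 0.95 with θ tied to k this way. Start at k = 2, θ = 2.22: P(X<3.9) ≈ 0.524.
Too low — raise k to concentrate. Iterating converges to k ≈ 9.79.
Then θ = 2.22/(9.79−1) ≈ 0.253.

k ≈ 9.79, θ ≈ 0.253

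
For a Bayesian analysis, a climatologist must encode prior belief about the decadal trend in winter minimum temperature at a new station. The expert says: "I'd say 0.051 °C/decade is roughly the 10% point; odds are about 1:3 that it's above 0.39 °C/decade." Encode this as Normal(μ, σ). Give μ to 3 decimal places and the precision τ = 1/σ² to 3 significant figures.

For Normal(μ,σ), the p-quantile is μ + z_p·σ. Here z_{0.1} = -1.282, z_{0.75} = 0.6745.
So 0.051 = μ − 1.282σ and 0.39 = μ + 0.6745σ.
Subtracting: σ = (0.39 − 0.051)/(0.6745 − (-1.282)) = 0.173.
Then μ = 0.051 − (-1.282)·0.173 = 0.273.
Precision τ = 1/σ² = 1/0.1733² = 33.3.

μ = 0.273, τ = 33.3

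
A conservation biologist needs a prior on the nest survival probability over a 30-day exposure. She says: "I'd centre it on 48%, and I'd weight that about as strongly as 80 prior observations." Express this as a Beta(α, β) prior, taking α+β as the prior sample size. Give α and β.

α = 38.4, β = 41.6

Under the effective-sample-size interpretation, Beta(α, β) has prior mean α/(α+β) and prior sample size α+β.
So α+β = 80 and α/(α+β) = 0.48, giving α = 0.48·80 = 38.4 and β = 80 − 38.4 = 41.6.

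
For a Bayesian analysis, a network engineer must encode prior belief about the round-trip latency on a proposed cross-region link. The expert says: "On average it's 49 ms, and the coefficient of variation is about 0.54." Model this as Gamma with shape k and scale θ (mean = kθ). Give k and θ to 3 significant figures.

k ≈ 3.43, θ ≈ 14.3

For Gamma(k, scale θ): mean = kθ, variance = kθ², so CV = 1/√k.
CV = 0.54, hence k = 1/CV² = 3.43.
Then θ = mean/k = 49/3.43 = 14.3.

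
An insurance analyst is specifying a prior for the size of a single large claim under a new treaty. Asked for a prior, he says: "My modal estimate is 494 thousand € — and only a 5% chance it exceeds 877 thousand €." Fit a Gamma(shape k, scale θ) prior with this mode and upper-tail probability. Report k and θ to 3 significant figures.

k ≈ 9.46, θ ≈ 58.4

Gamma(k,θ) with k>1 has mode (k−1)θ, so θ = 494/(k−1).
Need P(X < 877) = 0.95 with θ tied to k this way. Start at k = 2, θ = 494: P(X<877) ≈ 0.530.
Too low — raise k to concentrate. Iterating converges to k ≈ 9.46.
Then θ = 494/(9.46−1) ≈ 58.4.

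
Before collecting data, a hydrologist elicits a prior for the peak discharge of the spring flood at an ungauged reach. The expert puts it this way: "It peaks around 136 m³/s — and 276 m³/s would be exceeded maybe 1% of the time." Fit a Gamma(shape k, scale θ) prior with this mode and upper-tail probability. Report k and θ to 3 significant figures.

Gamma(k,θ) with k>1 has mode (k−1)θ, so θ = 136/(k−1).
Need P(X < 276) = 0.99 with θ tied to k this way. Start at k = 2, θ = 136: P(X<276) ≈ 0.602.
Too low — raise k to concentrate. Iterating converges to k ≈ 10.8.
Then θ = 136/(10.8−1) ≈ 13.9.

k ≈ 10.8, θ ≈ 13.9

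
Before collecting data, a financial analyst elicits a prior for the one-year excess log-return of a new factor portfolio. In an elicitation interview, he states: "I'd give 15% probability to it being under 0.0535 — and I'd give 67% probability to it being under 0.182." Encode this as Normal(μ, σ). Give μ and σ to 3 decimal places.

For Normal(μ,σ), the p-quantile is μ + z_p·σ. Here z_{0.15} = -1.036, z_{0.67} = 0.4399.
So 0.0535 = μ − 1.036σ and 0.182 = μ + 0.4399σ.
Subtracting: σ = (0.182 − 0.0535)/(0.4399 − (-1.036)) = 0.087.
Then μ = 0.0535 − (-1.036)·0.087 = 0.144.

μ = 0.144, σ = 0.087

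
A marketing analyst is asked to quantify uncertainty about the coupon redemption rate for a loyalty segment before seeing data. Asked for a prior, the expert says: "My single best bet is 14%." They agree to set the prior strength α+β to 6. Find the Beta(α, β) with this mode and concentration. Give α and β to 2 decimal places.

For α,β > 1 the Beta mode is (α−1)/(α+β−2). With α+β = 6, the mode is (α−1)/4.
Set (α−1)/4 = 0.14 → α = 1 + 0.14·4 = 1.56.
β = 6 − α = 4.44.

α = 1.56, β = 4.44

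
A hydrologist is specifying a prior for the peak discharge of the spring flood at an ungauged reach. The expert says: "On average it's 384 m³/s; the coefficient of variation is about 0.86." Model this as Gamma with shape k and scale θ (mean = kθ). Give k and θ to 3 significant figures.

k ≈ 1.35, θ ≈ 284

For Gamma(k, scale θ): mean = kθ, variance = kθ², so CV = 1/√k.
CV = 0.86, hence k = 1/CV² = 1.35.
Then θ = mean/k = 384/1.35 = 284.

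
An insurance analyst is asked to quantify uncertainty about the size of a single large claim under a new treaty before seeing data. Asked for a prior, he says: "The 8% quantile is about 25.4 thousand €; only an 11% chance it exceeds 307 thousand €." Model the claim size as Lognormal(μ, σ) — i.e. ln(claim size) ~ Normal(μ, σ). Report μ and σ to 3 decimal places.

μ ≈ 4.565, σ ≈ 0.947

If T ~ Lognormal(μ,σ) then ln T ~ Normal(μ,σ), so the p-quantile of ln T is μ + z_p·σ.
ln(25.4) = 3.235 and ln(307) = 5.727; z_{0.08} = -1.405, z_{0.89} = 1.227.
σ = (5.727 − 3.235)/(1.227 − (-1.405)) = 0.947.
μ = 3.235 − (-1.405)·0.947 = 4.565.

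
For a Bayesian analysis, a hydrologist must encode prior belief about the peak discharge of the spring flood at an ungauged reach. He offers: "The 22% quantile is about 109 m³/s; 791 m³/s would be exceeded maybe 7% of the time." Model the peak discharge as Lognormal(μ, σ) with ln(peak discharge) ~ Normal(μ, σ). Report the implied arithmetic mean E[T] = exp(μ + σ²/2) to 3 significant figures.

E[T] ≈ 318 m³/s

If T ~ Lognormal(μ,σ) then ln T ~ Normal(μ,σ), so the p-quantile of ln T is μ + z_p·σ.
ln(109) = 4.691 and ln(791) = 6.673; z_{0.22} = -0.7722, z_{0.93} = 1.476.
σ = (6.673 − 4.691)/(1.476 − (-0.7722)) = 0.882.
μ = 4.691 − (-0.7722)·0.882 = 5.372.
E[T] = exp(μ + σ²/2) = exp(5.372 + 0.3887) = 318 m³/s.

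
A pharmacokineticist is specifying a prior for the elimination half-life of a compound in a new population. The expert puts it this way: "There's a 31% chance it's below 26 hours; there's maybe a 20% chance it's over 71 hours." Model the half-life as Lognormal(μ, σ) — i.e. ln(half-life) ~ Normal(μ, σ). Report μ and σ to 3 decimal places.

μ ≈ 3.631, σ ≈ 0.751

If T ~ Lognormal(μ,σ) then ln T ~ Normal(μ,σ), so the p-quantile of ln T is μ + z_p·σ.
ln(26) = 3.258 and ln(71) = 4.263; z_{0.31} = -0.4959, z_{0.8} = 0.8416.
σ = (4.263 − 3.258)/(0.8416 − (-0.4959)) = 0.751.
μ = 3.258 − (-0.4959)·0.751 = 3.631.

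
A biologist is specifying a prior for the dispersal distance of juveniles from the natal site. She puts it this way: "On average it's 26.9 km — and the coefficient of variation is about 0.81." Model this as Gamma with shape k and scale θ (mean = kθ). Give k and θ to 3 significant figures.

For Gamma(k, scale θ): mean = kθ, variance = kθ², so CV = 1/√k.
CV = 0.81, hence k = 1/CV² = 1.52.
Then θ = mean/k = 26.9/1.52 = 17.6.

k ≈ 1.52, θ ≈ 17.6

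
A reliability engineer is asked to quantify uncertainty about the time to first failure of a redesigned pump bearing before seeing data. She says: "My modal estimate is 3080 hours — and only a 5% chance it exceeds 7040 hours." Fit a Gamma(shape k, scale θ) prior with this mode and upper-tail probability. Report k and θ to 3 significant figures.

Gamma(k,θ) with k>1 has mode (k−1)θ, so θ = 3080/(k−1).
Need P(X < 7040) = 0.95 with θ tied to k this way. Start at k = 2, θ = 3080: P(X<7040) ≈ 0.666.
Too low — raise k to concentrate. Iterating converges to k ≈ 5.01.
Then θ = 3080/(5.01−1) ≈ 768.

k ≈ 5.01, θ ≈ 768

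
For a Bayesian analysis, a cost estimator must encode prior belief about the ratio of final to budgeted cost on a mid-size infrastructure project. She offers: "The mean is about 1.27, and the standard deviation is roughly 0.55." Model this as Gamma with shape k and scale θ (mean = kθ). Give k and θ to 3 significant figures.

For Gamma(k, scale θ): mean = kθ, variance = kθ², so CV = 1/√k.
CV = SD/mean = 0.55/1.27 = 0.4331, hence k = 1/CV² = 5.33.
Then θ = mean/k = 1.27/5.33 = 0.238.

k ≈ 5.33, θ ≈ 0.238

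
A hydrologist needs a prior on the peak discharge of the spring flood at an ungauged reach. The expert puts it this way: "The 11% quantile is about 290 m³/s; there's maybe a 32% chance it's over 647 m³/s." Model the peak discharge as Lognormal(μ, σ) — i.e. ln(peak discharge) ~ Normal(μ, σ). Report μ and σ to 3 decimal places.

μ ≈ 6.251, σ ≈ 0.474

If T ~ Lognormal(μ,σ) then ln T ~ Normal(μ,σ), so the p-quantile of ln T is μ + z_p·σ.
ln(290) = 5.67 and ln(647) = 6.472; z_{0.11} = -1.227, z_{0.68} = 0.4677.
σ = (6.472 − 5.67)/(0.4677 − (-1.227)) = 0.474.
μ = 5.67 − (-1.227)·0.474 = 6.251.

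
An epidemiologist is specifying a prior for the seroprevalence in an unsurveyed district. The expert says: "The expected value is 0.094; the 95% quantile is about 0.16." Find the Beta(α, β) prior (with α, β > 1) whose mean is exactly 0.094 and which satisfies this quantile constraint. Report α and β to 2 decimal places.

α ≈ 6.01, β ≈ 57.94

With mean 0.094 fixed, write α = 0.094s, β = 0.906s where s = α+β.
Need P(θ < 0.16) = 0.95 under Beta(0.094s, 0.906s). Normal approximation: (q−m)/√(m(1−m)/s) ≈ z_{0.95} = 1.64, so s ≈ 0.094·0.906·(1.64)²/(0.16−0.094)² = 52.9.
At s = 52.9: P(θ<0.16) ≈ 0.935. Adjusting to match 0.95 gives s ≈ 63.95.
So α = 0.094·63.95 ≈ 6.01, β = 0.906·63.95 ≈ 57.94.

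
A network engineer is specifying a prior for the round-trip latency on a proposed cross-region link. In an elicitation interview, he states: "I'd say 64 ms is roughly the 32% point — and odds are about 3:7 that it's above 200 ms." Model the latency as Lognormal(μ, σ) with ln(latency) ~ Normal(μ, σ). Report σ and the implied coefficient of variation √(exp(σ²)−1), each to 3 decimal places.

σ ≈ 1.149, CV ≈ 1.655

If T ~ Lognormal(μ,σ) then ln T ~ Normal(μ,σ), so the p-quantile of ln T is μ + z_p·σ.
ln(64) = 4.159 and ln(200) = 5.298; z_{0.32} = -0.4677, z_{0.7} = 0.5244.
σ = (5.298 − 4.159)/(0.5244 − (-0.4677)) = 1.149.
μ = 4.159 − (-0.4677)·1.149 = 4.696.
CV = √(exp(σ²)−1) = √(exp(1.3191)−1) = 1.655.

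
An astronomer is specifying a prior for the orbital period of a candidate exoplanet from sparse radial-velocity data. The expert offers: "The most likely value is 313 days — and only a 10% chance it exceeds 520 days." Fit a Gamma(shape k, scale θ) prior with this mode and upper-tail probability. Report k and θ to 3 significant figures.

Gamma(k,θ) with k>1 has mode (k−1)θ, so θ = 313/(k−1).
Need P(X < 520) = 0.9 with θ tied to k this way. Start at k = 2, θ = 313: P(X<520) ≈ 0.495.
Too low — raise k to concentrate. Iterating converges to k ≈ 8.33.
Then θ = 313/(8.33−1) ≈ 42.7.

k ≈ 8.33, θ ≈ 42.7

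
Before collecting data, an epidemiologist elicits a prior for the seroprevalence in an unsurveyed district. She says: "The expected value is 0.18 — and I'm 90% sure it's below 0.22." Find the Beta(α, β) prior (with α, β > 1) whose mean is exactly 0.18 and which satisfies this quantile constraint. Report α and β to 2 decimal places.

α ≈ 28.30, β ≈ 128.94

With mean 0.18 fixed, write α = 0.18s, β = 0.82s where s = α+β.
Need P(θ < 0.22) = 0.9 under Beta(0.18s, 0.82s). Normal approximation: (q−m)/√(m(1−m)/s) ≈ z_{0.9} = 1.28, so s ≈ 0.18·0.82·(1.28)²/(0.22−0.18)² = 151.5.
At s = 151.5: P(θ<0.22) ≈ 0.896. Adjusting to match 0.9 gives s ≈ 157.24.
So α = 0.18·157.24 ≈ 28.30, β = 0.82·157.24 ≈ 128.94.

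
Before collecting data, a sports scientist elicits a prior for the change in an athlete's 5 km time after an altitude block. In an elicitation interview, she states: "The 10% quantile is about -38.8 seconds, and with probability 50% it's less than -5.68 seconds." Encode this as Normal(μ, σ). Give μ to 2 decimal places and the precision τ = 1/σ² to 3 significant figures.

μ = -5.68, τ = 0.0015

For Normal(μ,σ), the p-quantile is μ + z_p·σ. Here z_{0.1} = -1.282, z_{0.5} = 0.
So -38.8 = μ − 1.282σ and -5.68 = μ + 0σ.
Subtracting: σ = (-5.68 − -38.8)/(0 − (-1.282)) = 25.84.
Then μ = -38.8 − (-1.282)·25.84 = -5.68.
Precision τ = 1/σ² = 1/25.84² = 0.0015.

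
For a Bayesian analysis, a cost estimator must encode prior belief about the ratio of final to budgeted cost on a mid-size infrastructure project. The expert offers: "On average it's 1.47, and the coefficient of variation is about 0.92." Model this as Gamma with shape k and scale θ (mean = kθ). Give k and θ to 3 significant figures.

For Gamma(k, scale θ): mean = kθ, variance = kθ², so CV = 1/√k.
CV = 0.92, hence k = 1/CV² = 1.18.
Then θ = mean/k = 1.47/1.18 = 1.24.

k ≈ 1.18, θ ≈ 1.24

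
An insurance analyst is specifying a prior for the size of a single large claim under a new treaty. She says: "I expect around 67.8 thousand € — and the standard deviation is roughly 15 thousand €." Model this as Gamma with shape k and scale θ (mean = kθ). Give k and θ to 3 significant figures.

For Gamma(k, scale θ): mean = kθ, variance = kθ², so CV = 1/√k.
CV = SD/mean = 15/67.8 = 0.2212, hence k = 1/CV² = 20.4.
Then θ = mean/k = 67.8/20.4 = 3.32.

k ≈ 20.4, θ ≈ 3.32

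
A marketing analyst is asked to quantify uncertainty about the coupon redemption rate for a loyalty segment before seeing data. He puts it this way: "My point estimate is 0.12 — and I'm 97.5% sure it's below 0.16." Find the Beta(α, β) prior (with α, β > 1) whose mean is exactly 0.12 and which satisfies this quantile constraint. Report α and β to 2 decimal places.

α ≈ 34.35, β ≈ 251.91

With mean 0.12 fixed, write α = 0.12s, β = 0.88s where s = α+β.
Need P(θ < 0.16) = 0.975 under Beta(0.12s, 0.88s). Normal approximation: (q−m)/√(m(1−m)/s) ≈ z_{0.975} = 1.96, so s ≈ 0.12·0.88·(1.96)²/(0.16−0.12)² = 253.5.
At s = 253.5: P(θ<0.16) ≈ 0.968. Adjusting to match 0.975 gives s ≈ 286.26.
So α = 0.12·286.26 ≈ 34.35, β = 0.88·286.26 ≈ 251.91.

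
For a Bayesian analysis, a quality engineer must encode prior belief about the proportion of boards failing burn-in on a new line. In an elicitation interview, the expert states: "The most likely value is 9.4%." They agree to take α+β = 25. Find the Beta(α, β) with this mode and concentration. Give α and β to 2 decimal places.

For α,β > 1 the Beta mode is (α−1)/(α+β−2). With α+β = 25, the mode is (α−1)/23.
Set (α−1)/23 = 0.094 → α = 1 + 0.094·23 = 3.16.
β = 25 − α = 21.84.

α = 3.16, β = 21.84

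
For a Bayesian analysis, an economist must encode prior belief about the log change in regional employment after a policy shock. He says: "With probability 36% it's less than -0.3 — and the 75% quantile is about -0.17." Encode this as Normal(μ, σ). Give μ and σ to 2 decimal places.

For Normal(μ,σ), the p-quantile is μ + z_p·σ. Here z_{0.36} = -0.3585, z_{0.75} = 0.6745.
So -0.3 = μ − 0.3585σ and -0.17 = μ + 0.6745σ.
Subtracting: σ = (-0.17 − -0.3)/(0.6745 − (-0.3585)) = 0.13.
Then μ = -0.3 − (-0.3585)·0.13 = -0.25.

μ = -0.25, σ = 0.13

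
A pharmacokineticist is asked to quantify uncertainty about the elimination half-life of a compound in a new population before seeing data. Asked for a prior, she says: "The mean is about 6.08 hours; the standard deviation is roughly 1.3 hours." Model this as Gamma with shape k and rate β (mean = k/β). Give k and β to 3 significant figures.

For Gamma(k, rate β): mean = k/β, variance = k/β², so CV = 1/√k.
CV = SD/mean = 1.3/6.08 = 0.2138, hence k = 1/CV² = 21.9.
Then β = k/mean = 21.9/6.08 = 3.6.

k ≈ 21.9, β ≈ 3.6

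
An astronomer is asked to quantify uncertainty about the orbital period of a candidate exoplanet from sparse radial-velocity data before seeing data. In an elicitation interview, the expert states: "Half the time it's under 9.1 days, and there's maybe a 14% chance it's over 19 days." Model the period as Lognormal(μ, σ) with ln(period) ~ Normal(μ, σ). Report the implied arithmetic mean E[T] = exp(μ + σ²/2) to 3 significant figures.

If T ~ Lognormal(μ,σ) then ln T ~ Normal(μ,σ), so the p-quantile of ln T is μ + z_p·σ.
ln(9.1) = 2.208 and ln(19) = 2.944; z_{0.5} = 0, z_{0.86} = 1.08.
σ = (2.944 − 2.208)/(1.08 − (0)) = 0.681.
μ = 2.208 − (0)·0.681 = 2.208.
E[T] = exp(μ + σ²/2) = exp(2.208 + 0.2322) = 11.5 days.

E[T] ≈ 11.5 days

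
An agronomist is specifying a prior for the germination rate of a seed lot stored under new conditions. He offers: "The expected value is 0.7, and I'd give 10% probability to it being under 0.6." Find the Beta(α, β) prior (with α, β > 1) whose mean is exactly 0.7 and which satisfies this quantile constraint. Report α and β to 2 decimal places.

With mean 0.7 fixed, write α = 0.7s, β = 0.3s where s = α+β.
Need P(θ < 0.6) = 0.1 under Beta(0.7s, 0.3s). Normal approximation: (q−m)/√(m(1−m)/s) ≈ z_{0.1} = -1.28, so s ≈ 0.7·0.3·(-1.28)²/(0.6−0.7)² = 34.5.
At s = 34.5: P(θ<0.6) ≈ 0.104. Adjusting to match 0.1 gives s ≈ 35.71.
So α = 0.7·35.71 ≈ 25.00, β = 0.3·35.71 ≈ 10.71.

α ≈ 25.00, β ≈ 10.71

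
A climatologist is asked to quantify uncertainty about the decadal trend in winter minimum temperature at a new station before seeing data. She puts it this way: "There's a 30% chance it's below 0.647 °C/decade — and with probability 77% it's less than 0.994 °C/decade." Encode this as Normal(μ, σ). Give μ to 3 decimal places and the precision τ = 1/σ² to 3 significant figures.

μ = 0.791, τ = 13.3

For Normal(μ,σ), the p-quantile is μ + z_p·σ. Here z_{0.3} = -0.5244, z_{0.77} = 0.7388.
So 0.647 = μ − 0.5244σ and 0.994 = μ + 0.7388σ.
Subtracting: σ = (0.994 − 0.647)/(0.7388 − (-0.5244)) = 0.275.
Then μ = 0.647 − (-0.5244)·0.275 = 0.791.
Precision τ = 1/σ² = 1/0.2747² = 13.3.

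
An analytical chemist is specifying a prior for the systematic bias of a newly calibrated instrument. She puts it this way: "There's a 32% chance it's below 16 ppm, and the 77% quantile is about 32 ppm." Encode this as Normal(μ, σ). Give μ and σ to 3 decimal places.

For Normal(μ,σ), the p-quantile is μ + z_p·σ. Here z_{0.32} = -0.4677, z_{0.77} = 0.7388.
So 16 = μ − 0.4677σ and 32 = μ + 0.7388σ.
Subtracting: σ = (32 − 16)/(0.7388 − (-0.4677)) = 13.261.
Then μ = 16 − (-0.4677)·13.261 = 22.202.

μ = 22.202, σ = 13.261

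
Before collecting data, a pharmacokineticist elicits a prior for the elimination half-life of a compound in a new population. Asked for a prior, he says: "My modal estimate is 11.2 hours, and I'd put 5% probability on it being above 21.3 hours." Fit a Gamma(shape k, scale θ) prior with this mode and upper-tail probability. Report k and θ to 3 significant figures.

k ≈ 7.73, θ ≈ 1.66

Gamma(k,θ) with k>1 has mode (k−1)θ, so θ = 11.2/(k−1).
Need P(X < 21.3) = 0.95 with θ tied to k this way. Start at k = 2, θ = 11.2: P(X<21.3) ≈ 0.567.
Too low — raise k to concentrate. Iterating converges to k ≈ 7.73.
Then θ = 11.2/(7.73−1) ≈ 1.66.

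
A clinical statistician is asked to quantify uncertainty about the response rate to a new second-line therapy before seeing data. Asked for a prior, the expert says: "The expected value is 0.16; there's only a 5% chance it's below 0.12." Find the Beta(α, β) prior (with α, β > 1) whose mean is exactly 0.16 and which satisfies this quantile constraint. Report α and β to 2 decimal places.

α ≈ 32.90, β ≈ 172.71

With mean 0.16 fixed, write α = 0.16s, β = 0.84s where s = α+β.
Need P(θ < 0.12) = 0.05 under Beta(0.16s, 0.84s). Normal approximation: (q−m)/√(m(1−m)/s) ≈ z_{0.05} = -1.64, so s ≈ 0.16·0.84·(-1.64)²/(0.12−0.16)² = 227.3.
At s = 227.3: P(θ<0.12) ≈ 0.041. Adjusting to match 0.05 gives s ≈ 205.60.
So α = 0.16·205.60 ≈ 32.90, β = 0.84·205.60 ≈ 172.71.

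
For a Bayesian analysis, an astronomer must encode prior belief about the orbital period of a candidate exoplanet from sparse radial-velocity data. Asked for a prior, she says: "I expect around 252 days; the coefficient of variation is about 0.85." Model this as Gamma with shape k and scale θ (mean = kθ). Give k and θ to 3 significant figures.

For Gamma(k, scale θ): mean = kθ, variance = kθ², so CV = 1/√k.
CV = 0.85, hence k = 1/CV² = 1.38.
Then θ = mean/k = 252/1.38 = 182.

k ≈ 1.38, θ ≈ 182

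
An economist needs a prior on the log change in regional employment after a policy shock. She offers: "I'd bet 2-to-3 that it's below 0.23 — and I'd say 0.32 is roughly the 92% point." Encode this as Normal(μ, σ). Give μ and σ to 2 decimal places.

μ = 0.24, σ = 0.05

For Normal(μ,σ), the p-quantile is μ + z_p·σ. Here z_{0.4} = -0.2533, z_{0.92} = 1.405.
So 0.23 = μ − 0.2533σ and 0.32 = μ + 1.405σ.
Subtracting: σ = (0.32 − 0.23)/(1.405 − (-0.2533)) = 0.05.
Then μ = 0.23 − (-0.2533)·0.05 = 0.24.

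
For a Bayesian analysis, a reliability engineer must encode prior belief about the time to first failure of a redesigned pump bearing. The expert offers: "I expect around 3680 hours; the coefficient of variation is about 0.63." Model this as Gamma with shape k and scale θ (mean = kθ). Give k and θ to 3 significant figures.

k ≈ 2.52, θ ≈ 1460

For Gamma(k, scale θ): mean = kθ, variance = kθ², so CV = 1/√k.
CV = 0.63, hence k = 1/CV² = 2.52.
Then θ = mean/k = 3680/2.52 = 1460.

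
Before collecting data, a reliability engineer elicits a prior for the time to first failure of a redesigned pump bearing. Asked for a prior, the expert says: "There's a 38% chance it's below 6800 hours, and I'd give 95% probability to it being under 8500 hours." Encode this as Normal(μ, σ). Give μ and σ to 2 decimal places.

μ = 7066.27, σ = 871.65

The p-quantile of Normal(μ,σ) is μ + z_p·σ, with z_{0.38} = -0.3055 and z_{0.95} = 1.645.
Eliminate σ: μ = (z₂·x₁ − z₁·x₂)/(z₂ − z₁) = (1.645·6800 − (-0.3055)·8500)/1.95 = 7066.27.
Then σ = (x₂ − x₁)/(z₂ − z₁) = (8500 − 6800)/1.95 = 871.65.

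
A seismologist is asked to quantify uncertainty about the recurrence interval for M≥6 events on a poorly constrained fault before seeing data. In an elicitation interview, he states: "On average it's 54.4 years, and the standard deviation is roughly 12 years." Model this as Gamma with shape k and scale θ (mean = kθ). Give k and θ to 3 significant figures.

k ≈ 20.6, θ ≈ 2.65

For Gamma(k, scale θ): mean = kθ, variance = kθ², so CV = 1/√k.
CV = SD/mean = 12/54.4 = 0.2206, hence k = 1/CV² = 20.6.
Then θ = mean/k = 54.4/20.6 = 2.65.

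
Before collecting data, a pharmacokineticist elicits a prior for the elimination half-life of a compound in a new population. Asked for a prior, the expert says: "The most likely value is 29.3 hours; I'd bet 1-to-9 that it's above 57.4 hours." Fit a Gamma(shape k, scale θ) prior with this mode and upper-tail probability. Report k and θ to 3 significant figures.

Gamma(k,θ) with k>1 has mode (k−1)θ, so θ = 29.3/(k−1).
Need P(X < 57.4) = 0.9 with θ tied to k this way. Start at k = 2, θ = 29.3: P(X<57.4) ≈ 0.583.
Too low — raise k to concentrate. Iterating converges to k ≈ 5.24.
Then θ = 29.3/(5.24−1) ≈ 6.92.

k ≈ 5.24, θ ≈ 6.92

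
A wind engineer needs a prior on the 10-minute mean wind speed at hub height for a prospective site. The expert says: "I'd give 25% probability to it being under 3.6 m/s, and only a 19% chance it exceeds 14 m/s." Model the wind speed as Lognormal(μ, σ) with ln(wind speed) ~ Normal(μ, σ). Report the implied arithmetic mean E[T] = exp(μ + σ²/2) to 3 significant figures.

E[T] ≈ 9.52 m/s

If T ~ Lognormal(μ,σ) then ln T ~ Normal(μ,σ), so the p-quantile of ln T is μ + z_p·σ.
ln(3.6) = 1.281 and ln(14) = 2.639; z_{0.25} = -0.6745, z_{0.81} = 0.8779.
σ = (2.639 − 1.281)/(0.8779 − (-0.6745)) = 0.875.
μ = 1.281 − (-0.6745)·0.875 = 1.871.
E[T] = exp(μ + σ²/2) = exp(1.871 + 0.3827) = 9.52 m/s.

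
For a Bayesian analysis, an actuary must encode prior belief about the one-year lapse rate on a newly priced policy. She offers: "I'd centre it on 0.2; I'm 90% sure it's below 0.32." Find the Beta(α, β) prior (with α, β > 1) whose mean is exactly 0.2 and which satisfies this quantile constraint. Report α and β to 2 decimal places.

With mean 0.2 fixed, write α = 0.2s, β = 0.8s where s = α+β.
Need P(θ < 0.32) = 0.9 under Beta(0.2s, 0.8s). Normal approximation: (q−m)/√(m(1−m)/s) ≈ z_{0.9} = 1.28, so s ≈ 0.2·0.8·(1.28)²/(0.32−0.2)² = 18.2.
At s = 18.2: P(θ<0.32) ≈ 0.893. Adjusting to match 0.9 gives s ≈ 19.54.
So α = 0.2·19.54 ≈ 3.91, β = 0.8·19.54 ≈ 15.63.

α ≈ 3.91, β ≈ 15.63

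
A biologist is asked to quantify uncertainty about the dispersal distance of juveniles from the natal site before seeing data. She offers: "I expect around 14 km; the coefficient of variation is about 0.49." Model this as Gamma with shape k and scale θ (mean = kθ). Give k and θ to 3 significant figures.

k ≈ 4.16, θ ≈ 3.36

For Gamma(k, scale θ): mean = kθ, variance = kθ², so CV = 1/√k.
CV = 0.49, hence k = 1/CV² = 4.16.
Then θ = mean/k = 14/4.16 = 3.36.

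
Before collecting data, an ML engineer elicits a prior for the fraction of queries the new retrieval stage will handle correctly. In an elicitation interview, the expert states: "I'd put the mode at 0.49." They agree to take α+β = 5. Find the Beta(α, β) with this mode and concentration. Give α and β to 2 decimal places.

For α,β > 1 the Beta mode is (α−1)/(α+β−2). With α+β = 5, the mode is (α−1)/3.
Set (α−1)/3 = 0.49 → α = 1 + 0.49·3 = 2.47.
β = 5 − α = 2.53.

α = 2.47, β = 2.53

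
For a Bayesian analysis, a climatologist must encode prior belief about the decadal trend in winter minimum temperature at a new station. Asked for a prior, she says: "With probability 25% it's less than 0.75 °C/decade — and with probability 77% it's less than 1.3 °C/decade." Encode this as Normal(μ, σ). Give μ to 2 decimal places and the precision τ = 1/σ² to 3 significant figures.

μ = 1.01, τ = 6.6

The p-quantile of Normal(μ,σ) is μ + z_p·σ, with z_{0.25} = -0.6745 and z_{0.77} = 0.7388.
Eliminate σ: μ = (z₂·x₁ − z₁·x₂)/(z₂ − z₁) = (0.7388·0.75 − (-0.6745)·1.3)/1.413 = 1.01.
Then σ = (x₂ − x₁)/(z₂ − z₁) = (1.3 − 0.75)/1.413 = 0.39.
Precision τ = 1/σ² = 1/0.3892² = 6.6.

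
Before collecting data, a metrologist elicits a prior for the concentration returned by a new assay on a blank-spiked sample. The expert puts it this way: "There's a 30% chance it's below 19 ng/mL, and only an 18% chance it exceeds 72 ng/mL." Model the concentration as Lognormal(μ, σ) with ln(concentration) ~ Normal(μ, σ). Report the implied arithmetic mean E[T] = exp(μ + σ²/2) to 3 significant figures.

If T ~ Lognormal(μ,σ) then ln T ~ Normal(μ,σ), so the p-quantile of ln T is μ + z_p·σ.
ln(19) = 2.944 and ln(72) = 4.277; z_{0.3} = -0.5244, z_{0.82} = 0.9154.
σ = (4.277 − 2.944)/(0.9154 − (-0.5244)) = 0.925.
μ = 2.944 − (-0.5244)·0.925 = 3.430.
E[T] = exp(μ + σ²/2) = exp(3.430 + 0.4281) = 47.4 ng/mL.

E[T] ≈ 47.4 ng/mL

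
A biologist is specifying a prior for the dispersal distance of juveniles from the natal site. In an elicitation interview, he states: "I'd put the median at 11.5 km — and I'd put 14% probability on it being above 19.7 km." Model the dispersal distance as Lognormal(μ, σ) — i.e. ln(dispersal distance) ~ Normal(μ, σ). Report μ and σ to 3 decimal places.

If T ~ Lognormal(μ,σ) then ln T ~ Normal(μ,σ), so the p-quantile of ln T is μ + z_p·σ.
ln(11.5) = 2.442 and ln(19.7) = 2.981; z_{0.5} = 0, z_{0.86} = 1.08.
σ = (2.981 − 2.442)/(1.08 − (0)) = 0.498.
μ = 2.442 − (0)·0.498 = 2.442.

μ ≈ 2.442, σ ≈ 0.498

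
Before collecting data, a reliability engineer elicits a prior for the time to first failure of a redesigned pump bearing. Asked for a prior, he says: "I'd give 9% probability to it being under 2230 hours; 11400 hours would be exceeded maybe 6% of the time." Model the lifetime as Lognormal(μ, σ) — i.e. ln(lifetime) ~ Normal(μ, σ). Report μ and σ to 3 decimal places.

μ ≈ 8.465, σ ≈ 0.563

If T ~ Lognormal(μ,σ) then ln T ~ Normal(μ,σ), so the p-quantile of ln T is μ + z_p·σ.
ln(2230) = 7.71 and ln(11400) = 9.341; z_{0.09} = -1.341, z_{0.94} = 1.555.
σ = (9.341 − 7.71)/(1.555 − (-1.341)) = 0.563.
μ = 7.71 − (-1.341)·0.563 = 8.465.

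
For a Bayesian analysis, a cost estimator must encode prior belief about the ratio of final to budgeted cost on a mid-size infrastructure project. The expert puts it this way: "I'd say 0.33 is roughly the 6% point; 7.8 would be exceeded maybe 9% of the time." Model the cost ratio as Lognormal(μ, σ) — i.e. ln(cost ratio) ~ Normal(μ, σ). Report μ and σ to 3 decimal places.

If T ~ Lognormal(μ,σ) then ln T ~ Normal(μ,σ), so the p-quantile of ln T is μ + z_p·σ.
ln(0.33) = -1.109 and ln(7.8) = 2.054; z_{0.06} = -1.555, z_{0.91} = 1.341.
σ = (2.054 − -1.109)/(1.341 − (-1.555)) = 1.092.
μ = -1.109 − (-1.555)·1.092 = 0.590.

μ ≈ 0.590, σ ≈ 1.092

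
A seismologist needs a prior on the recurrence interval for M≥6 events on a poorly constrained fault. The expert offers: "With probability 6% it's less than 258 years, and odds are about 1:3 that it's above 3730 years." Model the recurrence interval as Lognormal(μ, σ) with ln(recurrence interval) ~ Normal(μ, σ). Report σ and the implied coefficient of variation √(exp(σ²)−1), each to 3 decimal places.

If T ~ Lognormal(μ,σ) then ln T ~ Normal(μ,σ), so the p-quantile of ln T is μ + z_p·σ.
ln(258) = 5.553 and ln(3730) = 8.224; z_{0.06} = -1.555, z_{0.75} = 0.6745.
σ = (8.224 − 5.553)/(0.6745 − (-1.555)) = 1.198.
μ = 5.553 − (-1.555)·1.198 = 7.416.
CV = √(exp(σ²)−1) = √(exp(1.4358)−1) = 1.790.

σ ≈ 1.198, CV ≈ 1.790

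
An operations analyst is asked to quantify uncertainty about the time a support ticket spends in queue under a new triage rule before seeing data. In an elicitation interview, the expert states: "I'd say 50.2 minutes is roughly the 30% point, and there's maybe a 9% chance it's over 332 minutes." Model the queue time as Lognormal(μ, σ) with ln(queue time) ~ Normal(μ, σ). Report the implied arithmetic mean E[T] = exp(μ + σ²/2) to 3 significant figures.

E[T] ≈ 143 minutes

If T ~ Lognormal(μ,σ) then ln T ~ Normal(μ,σ), so the p-quantile of ln T is μ + z_p·σ.
ln(50.2) = 3.916 and ln(332) = 5.805; z_{0.3} = -0.5244, z_{0.91} = 1.341.
σ = (5.805 − 3.916)/(1.341 − (-0.5244)) = 1.013.
μ = 3.916 − (-0.5244)·1.013 = 4.447.
E[T] = exp(μ + σ²/2) = exp(4.447 + 0.5129) = 143 minutes.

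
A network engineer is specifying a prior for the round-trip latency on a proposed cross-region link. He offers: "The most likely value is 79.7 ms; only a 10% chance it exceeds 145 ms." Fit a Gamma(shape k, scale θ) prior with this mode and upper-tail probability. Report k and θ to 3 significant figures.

k ≈ 6.32, θ ≈ 15

Gamma(k,θ) with k>1 has mode (k−1)θ, so θ = 79.7/(k−1).
Need P(X < 145) = 0.9 with θ tied to k this way. Start at k = 2, θ = 79.7: P(X<145) ≈ 0.543.
Too low — raise k to concentrate. Iterating converges to k ≈ 6.32.
Then θ = 79.7/(6.32−1) ≈ 15.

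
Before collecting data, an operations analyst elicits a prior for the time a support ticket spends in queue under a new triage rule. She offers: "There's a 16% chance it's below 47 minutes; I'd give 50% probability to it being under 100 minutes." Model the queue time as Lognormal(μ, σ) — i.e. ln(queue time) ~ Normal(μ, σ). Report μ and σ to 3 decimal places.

μ ≈ 4.605, σ ≈ 0.759

If T ~ Lognormal(μ,σ) then ln T ~ Normal(μ,σ), so the p-quantile of ln T is μ + z_p·σ.
ln(47) = 3.85 and ln(100) = 4.605; z_{0.16} = -0.9945, z_{0.5} = 0.
σ = (4.605 − 3.85)/(0 − (-0.9945)) = 0.759.
μ = 3.85 − (-0.9945)·0.759 = 4.605.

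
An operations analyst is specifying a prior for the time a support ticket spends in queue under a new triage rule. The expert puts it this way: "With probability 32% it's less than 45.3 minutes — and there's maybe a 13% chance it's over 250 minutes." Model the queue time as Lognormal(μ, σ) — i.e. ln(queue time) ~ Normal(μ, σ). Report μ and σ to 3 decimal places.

If T ~ Lognormal(μ,σ) then ln T ~ Normal(μ,σ), so the p-quantile of ln T is μ + z_p·σ.
ln(45.3) = 3.813 and ln(250) = 5.521; z_{0.32} = -0.4677, z_{0.87} = 1.126.
σ = (5.521 − 3.813)/(1.126 − (-0.4677)) = 1.072.
μ = 3.813 − (-0.4677)·1.072 = 4.314.

μ ≈ 4.314, σ ≈ 1.072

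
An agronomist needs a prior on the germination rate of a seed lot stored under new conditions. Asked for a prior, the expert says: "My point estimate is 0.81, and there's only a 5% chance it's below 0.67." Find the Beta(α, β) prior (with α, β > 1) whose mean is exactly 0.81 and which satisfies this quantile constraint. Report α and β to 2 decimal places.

α ≈ 20.15, β ≈ 4.73

With mean 0.81 fixed, write α = 0.81s, β = 0.19s where s = α+β.
Need P(θ < 0.67) = 0.05 under Beta(0.81s, 0.19s). Normal approximation: (q−m)/√(m(1−m)/s) ≈ z_{0.05} = -1.64, so s ≈ 0.81·0.19·(-1.64)²/(0.67−0.81)² = 21.2.
At s = 21.2: P(θ<0.67) ≈ 0.063. Adjusting to match 0.05 gives s ≈ 24.88.
So α = 0.81·24.88 ≈ 20.15, β = 0.19·24.88 ≈ 4.73.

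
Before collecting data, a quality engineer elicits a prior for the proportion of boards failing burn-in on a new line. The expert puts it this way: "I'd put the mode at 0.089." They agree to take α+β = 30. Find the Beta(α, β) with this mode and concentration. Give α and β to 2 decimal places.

For α,β > 1 the Beta mode is (α−1)/(α+β−2). With α+β = 30, the mode is (α−1)/28.
Set (α−1)/28 = 0.089 → α = 1 + 0.089·28 = 3.49.
β = 30 − α = 26.51.

α = 3.49, β = 26.51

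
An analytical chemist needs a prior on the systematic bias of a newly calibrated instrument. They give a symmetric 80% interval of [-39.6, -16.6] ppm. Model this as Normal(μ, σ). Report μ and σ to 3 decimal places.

A symmetric 80% interval runs μ ± z·σ with z = 1.282.
Half-width = 11.5, so σ = 11.5/1.282 = 8.973.
μ is the interval midpoint, -28.100.

μ = -28.100, σ = 8.973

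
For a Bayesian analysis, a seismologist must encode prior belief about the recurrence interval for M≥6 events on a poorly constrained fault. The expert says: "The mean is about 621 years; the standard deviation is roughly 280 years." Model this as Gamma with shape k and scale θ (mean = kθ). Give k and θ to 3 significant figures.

k ≈ 4.92, θ ≈ 126

For Gamma(k, scale θ): mean = kθ, variance = kθ², so CV = 1/√k.
CV = SD/mean = 280/621 = 0.4509, hence k = 1/CV² = 4.92.
Then θ = mean/k = 621/4.92 = 126.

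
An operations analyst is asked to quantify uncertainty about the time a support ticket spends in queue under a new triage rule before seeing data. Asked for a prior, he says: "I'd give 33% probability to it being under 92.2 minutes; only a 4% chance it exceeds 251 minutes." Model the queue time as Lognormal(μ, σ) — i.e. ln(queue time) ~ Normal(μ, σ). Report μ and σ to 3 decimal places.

μ ≈ 4.725, σ ≈ 0.457

If T ~ Lognormal(μ,σ) then ln T ~ Normal(μ,σ), so the p-quantile of ln T is μ + z_p·σ.
ln(92.2) = 4.524 and ln(251) = 5.525; z_{0.33} = -0.4399, z_{0.96} = 1.751.
σ = (5.525 − 4.524)/(1.751 − (-0.4399)) = 0.457.
μ = 4.524 − (-0.4399)·0.457 = 4.725.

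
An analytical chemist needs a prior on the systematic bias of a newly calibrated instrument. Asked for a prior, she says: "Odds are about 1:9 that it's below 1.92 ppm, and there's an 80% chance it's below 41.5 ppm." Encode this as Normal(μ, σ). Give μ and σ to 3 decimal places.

μ = 25.811, σ = 18.642

The p-quantile of Normal(μ,σ) is μ + z_p·σ, with z_{0.1} = -1.282 and z_{0.8} = 0.8416.
Eliminate σ: μ = (z₂·x₁ − z₁·x₂)/(z₂ − z₁) = (0.8416·1.92 − (-1.282)·41.5)/2.123 = 25.811.
Then σ = (x₂ − x₁)/(z₂ − z₁) = (41.5 − 1.92)/2.123 = 18.642.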